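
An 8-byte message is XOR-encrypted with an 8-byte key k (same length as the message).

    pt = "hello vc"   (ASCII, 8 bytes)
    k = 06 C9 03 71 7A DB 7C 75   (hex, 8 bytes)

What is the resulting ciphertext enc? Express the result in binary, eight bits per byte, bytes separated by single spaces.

01101110 10101100 01101111 00011101 00010101 11111011 00001010 00010110

104 ^   6 = 110
101 ^ 201 = 172
108 ^   3 = 111
108 ^ 113 =  29
111 ^ 122 =  21
 32 ^ 219 = 251
118 ^ 124 =  10
 99 ^ 117 =  22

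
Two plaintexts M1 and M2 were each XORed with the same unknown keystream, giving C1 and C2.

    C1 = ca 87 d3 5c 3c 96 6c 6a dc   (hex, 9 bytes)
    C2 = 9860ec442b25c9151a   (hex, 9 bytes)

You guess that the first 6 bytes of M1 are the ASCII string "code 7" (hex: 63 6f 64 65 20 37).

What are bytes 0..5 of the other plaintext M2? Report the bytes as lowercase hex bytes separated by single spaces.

31 88 5b 7d 37 84

First, C1 ⊕ C2 = (M1 ⊕ K) ⊕ (M2 ⊕ K) = M1 ⊕ M2, so the key drops out. Then M2 = (M1 ⊕ M2) ⊕ M1 over the first 6 bytes.
byte 0: (ca ⊕ 98) ⊕ 63 = 52 ⊕ 63 = 31
byte 1: (87 ⊕ 60) ⊕ 6f = e7 ⊕ 6f = 88
byte 2: (d3 ⊕ ec) ⊕ 64 = 3f ⊕ 64 = 5b
byte 3: (5c ⊕ 44) ⊕ 65 = 18 ⊕ 65 = 7d
byte 4: (3c ⊕ 2b) ⊕ 20 = 17 ⊕ 20 = 37
byte 5: (96 ⊕ 25) ⊕ 37 = b3 ⊕ 37 = 84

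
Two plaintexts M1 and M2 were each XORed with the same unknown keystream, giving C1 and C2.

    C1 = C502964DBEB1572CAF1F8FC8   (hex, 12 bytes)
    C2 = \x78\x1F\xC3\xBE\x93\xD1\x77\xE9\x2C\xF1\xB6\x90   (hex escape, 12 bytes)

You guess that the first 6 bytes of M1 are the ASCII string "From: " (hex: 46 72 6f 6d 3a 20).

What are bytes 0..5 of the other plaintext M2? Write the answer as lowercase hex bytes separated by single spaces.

First, C1 ⊕ C2 = (M1 ⊕ K) ⊕ (M2 ⊕ K) = M1 ⊕ M2, so the key drops out. Then M2 = (M1 ⊕ M2) ⊕ M1 over the first 6 bytes.
byte 0: (c5 ⊕ 78) ⊕ 46 = bd ⊕ 46 = fb
byte 1: (02 ⊕ 1f) ⊕ 72 = 1d ⊕ 72 = 6f
byte 2: (96 ⊕ c3) ⊕ 6f = 55 ⊕ 6f = 3a
byte 3: (4d ⊕ be) ⊕ 6d = f3 ⊕ 6d = 9e
byte 4: (be ⊕ 93) ⊕ 3a = 2d ⊕ 3a = 17
byte 5: (b1 ⊕ d1) ⊕ 20 = 60 ⊕ 20 = 40

fb 6f 3a 9e 17 40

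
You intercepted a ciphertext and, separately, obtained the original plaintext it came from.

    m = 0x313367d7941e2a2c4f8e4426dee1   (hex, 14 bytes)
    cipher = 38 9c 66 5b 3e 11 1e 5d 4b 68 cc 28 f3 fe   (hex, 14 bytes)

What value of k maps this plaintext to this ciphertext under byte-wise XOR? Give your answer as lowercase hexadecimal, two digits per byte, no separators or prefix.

09af018caa0f347104e6880e2d1f

Since cipher = m ⊕ k, XORing both sides with m gives k = m ⊕ cipher.
byte 0: 00110001 ^ 00111000 = 00001001
byte 1: 00110011 ^ 10011100 = 10101111
byte 2: 01100111 ^ 01100110 = 00000001
byte 3: 11010111 ^ 01011011 = 10001100
byte 4: 10010100 ^ 00111110 = 10101010
byte 5: 00011110 ^ 00010001 = 00001111
byte 6: 00101010 ^ 00011110 = 00110100
byte 7: 00101100 ^ 01011101 = 01110001
byte 8: 01001111 ^ 01001011 = 00000100
byte 9: 10001110 ^ 01101000 = 11100110
byte 10: 01000100 ^ 11001100 = 10001000
byte 11: 00100110 ^ 00101000 = 00001110
byte 12: 11011110 ^ 11110011 = 00101101
byte 13: 11100001 ^ 11111110 = 00011111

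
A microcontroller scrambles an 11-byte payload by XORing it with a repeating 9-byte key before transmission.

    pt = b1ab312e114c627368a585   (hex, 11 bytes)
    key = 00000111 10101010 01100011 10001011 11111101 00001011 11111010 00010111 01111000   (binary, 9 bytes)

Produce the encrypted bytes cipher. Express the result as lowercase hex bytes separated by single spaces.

b6 01 52 a5 ec 47 98 64 10 a2 2f

The 9-byte key repeats, so the effective keystream is 07 aa 63 8b fd 0b fa 17 78 07 aa.
byte 0: b1 ⊕ 07 = b6
byte 1: ab ⊕ aa = 01
byte 2: 31 ⊕ 63 = 52
byte 3: 2e ⊕ 8b = a5
byte 4: 11 ⊕ fd = ec
byte 5: 4c ⊕ 0b = 47
byte 6: 62 ⊕ fa = 98
byte 7: 73 ⊕ 17 = 64
byte 8: 68 ⊕ 78 = 10
byte 9: a5 ⊕ 07 = a2
byte 10: 85 ⊕ aa = 2f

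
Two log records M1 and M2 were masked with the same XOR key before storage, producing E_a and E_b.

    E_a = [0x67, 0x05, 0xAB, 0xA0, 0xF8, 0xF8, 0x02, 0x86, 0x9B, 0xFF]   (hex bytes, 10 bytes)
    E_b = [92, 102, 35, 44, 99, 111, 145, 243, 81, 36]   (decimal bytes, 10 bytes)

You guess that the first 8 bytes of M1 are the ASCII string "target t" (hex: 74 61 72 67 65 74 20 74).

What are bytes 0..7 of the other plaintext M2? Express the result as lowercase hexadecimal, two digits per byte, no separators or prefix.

First, E_a ⊕ E_b = (M1 ⊕ K) ⊕ (M2 ⊕ K) = M1 ⊕ M2, so the key drops out. Then M2 = (M1 ⊕ M2) ⊕ M1 over the first 8 bytes.
byte 0: (67 ^ 5c) ^ 74 = 3b ^ 74 = 4f
byte 1: (05 ^ 66) ^ 61 = 63 ^ 61 = 02
byte 2: (ab ^ 23) ^ 72 = 88 ^ 72 = fa
byte 3: (a0 ^ 2c) ^ 67 = 8c ^ 67 = eb
byte 4: (f8 ^ 63) ^ 65 = 9b ^ 65 = fe
byte 5: (f8 ^ 6f) ^ 74 = 97 ^ 74 = e3
byte 6: (02 ^ 91) ^ 20 = 93 ^ 20 = b3
byte 7: (86 ^ f3) ^ 74 = 75 ^ 74 = 01

4f02faebfee3b301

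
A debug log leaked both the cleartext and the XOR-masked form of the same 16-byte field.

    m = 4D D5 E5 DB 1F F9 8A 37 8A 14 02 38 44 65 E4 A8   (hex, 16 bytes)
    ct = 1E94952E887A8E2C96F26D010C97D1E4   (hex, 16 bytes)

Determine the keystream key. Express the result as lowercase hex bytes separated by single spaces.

Since ct = m ⊕ key, XORing both sides with m gives key = m ⊕ ct.
4d ⊕ 1e = 53
d5 ⊕ 94 = 41
e5 ⊕ 95 = 70
db ⊕ 2e = f5
1f ⊕ 88 = 97
f9 ⊕ 7a = 83
8a ⊕ 8e = 04
37 ⊕ 2c = 1b
8a ⊕ 96 = 1c
14 ⊕ f2 = e6
02 ⊕ 6d = 6f
38 ⊕ 01 = 39
44 ⊕ 0c = 48
65 ⊕ 97 = f2
e4 ⊕ d1 = 35
a8 ⊕ e4 = 4c

53 41 70 f5 97 83 04 1b 1c e6 6f 39 48 f2 35 4c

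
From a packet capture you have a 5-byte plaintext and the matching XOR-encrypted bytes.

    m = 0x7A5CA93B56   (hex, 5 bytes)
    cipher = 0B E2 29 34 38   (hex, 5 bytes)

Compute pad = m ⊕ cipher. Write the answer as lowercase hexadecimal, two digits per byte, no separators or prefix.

71be800f6e

Since cipher = m ⊕ pad, XORing both sides with m gives pad = m ⊕ cipher.
7a xor 0b = 71
5c xor e2 = be
a9 xor 29 = 80
3b xor 34 = 0f
56 xor 38 = 6e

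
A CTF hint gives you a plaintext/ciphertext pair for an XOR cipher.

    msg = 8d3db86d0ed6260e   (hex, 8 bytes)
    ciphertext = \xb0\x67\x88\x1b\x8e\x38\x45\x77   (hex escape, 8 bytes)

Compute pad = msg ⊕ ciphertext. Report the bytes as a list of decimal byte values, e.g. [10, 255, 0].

[61, 90, 48, 118, 128, 238, 99, 121]

Since ciphertext = msg ⊕ pad, XORing both sides with msg gives pad = msg ⊕ ciphertext.
byte 0: 8d XOR b0 = 3d
byte 1: 3d XOR 67 = 5a
byte 2: b8 XOR 88 = 30
byte 3: 6d XOR 1b = 76
byte 4: 0e XOR 8e = 80
byte 5: d6 XOR 38 = ee
byte 6: 26 XOR 45 = 63
byte 7: 0e XOR 77 = 79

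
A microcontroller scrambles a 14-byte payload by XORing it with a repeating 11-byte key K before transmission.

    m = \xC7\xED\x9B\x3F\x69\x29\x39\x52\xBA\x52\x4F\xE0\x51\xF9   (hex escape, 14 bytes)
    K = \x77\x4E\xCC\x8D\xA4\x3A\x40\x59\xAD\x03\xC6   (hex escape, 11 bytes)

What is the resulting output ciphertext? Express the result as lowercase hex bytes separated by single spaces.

b0 a3 57 b2 cd 13 79 0b 17 51 89 97 1f 35

The 11-byte key repeats, so the effective keystream is 77 4e cc 8d a4 3a 40 59 ad 03 c6 77 4e cc.
byte 0: 199 xor 119 = 176
byte 1: 237 xor  78 = 163
byte 2: 155 xor 204 =  87
byte 3:  63 xor 141 = 178
byte 4: 105 xor 164 = 205
byte 5:  41 xor  58 =  19
byte 6:  57 xor  64 = 121
byte 7:  82 xor  89 =  11
byte 8: 186 xor 173 =  23
byte 9:  82 xor   3 =  81
byte 10:  79 xor 198 = 137
byte 11: 224 xor 119 = 151
byte 12:  81 xor  78 =  31
byte 13: 249 xor 204 =  53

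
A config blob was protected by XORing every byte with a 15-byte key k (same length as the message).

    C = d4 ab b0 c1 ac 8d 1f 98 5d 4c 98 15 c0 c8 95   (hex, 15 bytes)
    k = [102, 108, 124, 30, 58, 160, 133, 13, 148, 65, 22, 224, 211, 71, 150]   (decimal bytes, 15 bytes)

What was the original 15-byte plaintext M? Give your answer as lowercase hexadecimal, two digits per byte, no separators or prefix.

d4 xor 66 = b2
ab xor 6c = c7
b0 xor 7c = cc
c1 xor 1e = df
ac xor 3a = 96
8d xor a0 = 2d
1f xor 85 = 9a
98 xor 0d = 95
5d xor 94 = c9
4c xor 41 = 0d
98 xor 16 = 8e
15 xor e0 = f5
c0 xor d3 = 13
c8 xor 47 = 8f
95 xor 96 = 03

b2c7ccdf962d9a95c90d8ef5138f03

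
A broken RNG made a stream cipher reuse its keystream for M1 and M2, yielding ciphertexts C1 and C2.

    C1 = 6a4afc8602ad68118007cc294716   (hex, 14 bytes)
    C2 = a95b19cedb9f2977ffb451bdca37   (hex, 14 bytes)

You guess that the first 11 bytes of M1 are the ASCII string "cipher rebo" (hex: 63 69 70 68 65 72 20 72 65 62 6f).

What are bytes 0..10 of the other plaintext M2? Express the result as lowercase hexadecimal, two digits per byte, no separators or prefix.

a0789520bc4061141ad1f2

First, C1 ⊕ C2 = (M1 ⊕ K) ⊕ (M2 ⊕ K) = M1 ⊕ M2, so the key drops out. Then M2 = (M1 ⊕ M2) ⊕ M1 over the first 11 bytes.
byte 0: (6a xor a9) xor 63 = c3 xor 63 = a0
byte 1: (4a xor 5b) xor 69 = 11 xor 69 = 78
byte 2: (fc xor 19) xor 70 = e5 xor 70 = 95
byte 3: (86 xor ce) xor 68 = 48 xor 68 = 20
byte 4: (02 xor db) xor 65 = d9 xor 65 = bc
byte 5: (ad xor 9f) xor 72 = 32 xor 72 = 40
byte 6: (68 xor 29) xor 20 = 41 xor 20 = 61
byte 7: (11 xor 77) xor 72 = 66 xor 72 = 14
byte 8: (80 xor ff) xor 65 = 7f xor 65 = 1a
byte 9: (07 xor b4) xor 62 = b3 xor 62 = d1
byte 10: (cc xor 51) xor 6f = 9d xor 6f = f2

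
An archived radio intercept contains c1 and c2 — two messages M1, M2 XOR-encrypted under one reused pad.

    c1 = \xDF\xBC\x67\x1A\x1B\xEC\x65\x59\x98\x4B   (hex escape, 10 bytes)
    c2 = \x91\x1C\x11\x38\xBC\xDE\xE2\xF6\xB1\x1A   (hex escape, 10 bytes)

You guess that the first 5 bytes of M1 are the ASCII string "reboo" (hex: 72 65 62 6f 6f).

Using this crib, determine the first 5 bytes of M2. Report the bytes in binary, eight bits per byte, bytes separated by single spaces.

00111100 11000101 00010100 01001101 11001000

First, c1 ⊕ c2 = (M1 ⊕ K) ⊕ (M2 ⊕ K) = M1 ⊕ M2, so the key drops out. Then M2 = (M1 ⊕ M2) ⊕ M1 over the first 5 bytes.
byte 0: (df ⊕ 91) ⊕ 72 = 4e ⊕ 72 = 3c
byte 1: (bc ⊕ 1c) ⊕ 65 = a0 ⊕ 65 = c5
byte 2: (67 ⊕ 11) ⊕ 62 = 76 ⊕ 62 = 14
byte 3: (1a ⊕ 38) ⊕ 6f = 22 ⊕ 6f = 4d
byte 4: (1b ⊕ bc) ⊕ 6f = a7 ⊕ 6f = c8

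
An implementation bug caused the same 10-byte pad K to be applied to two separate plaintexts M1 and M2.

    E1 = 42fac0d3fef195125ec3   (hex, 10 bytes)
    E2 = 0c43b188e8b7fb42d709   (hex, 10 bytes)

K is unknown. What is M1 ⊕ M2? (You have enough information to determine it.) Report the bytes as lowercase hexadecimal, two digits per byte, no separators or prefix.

4eb9715b16466e5089ca

E1 ⊕ E2 = (M1 ⊕ K) ⊕ (M2 ⊕ K) = M1 ⊕ M2 — the shared key cancels under XOR.
42 ^ 0c = 4e
fa ^ 43 = b9
c0 ^ b1 = 71
d3 ^ 88 = 5b
fe ^ e8 = 16
f1 ^ b7 = 46
95 ^ fb = 6e
12 ^ 42 = 50
5e ^ d7 = 89
c3 ^ 09 = ca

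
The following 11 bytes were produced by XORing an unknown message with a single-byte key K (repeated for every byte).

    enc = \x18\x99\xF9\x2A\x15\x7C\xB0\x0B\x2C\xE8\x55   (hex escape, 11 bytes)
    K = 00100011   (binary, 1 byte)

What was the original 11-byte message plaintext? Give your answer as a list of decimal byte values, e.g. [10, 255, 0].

[59, 186, 218, 9, 54, 95, 147, 40, 15, 203, 118]

The 1-byte key repeats, so the effective keystream is 23 23 23 23 23 23 23 23 23 23 23.
byte 0: 00011000 ⊕ 00100011 = 00111011
byte 1: 10011001 ⊕ 00100011 = 10111010
byte 2: 11111001 ⊕ 00100011 = 11011010
byte 3: 00101010 ⊕ 00100011 = 00001001
byte 4: 00010101 ⊕ 00100011 = 00110110
byte 5: 01111100 ⊕ 00100011 = 01011111
byte 6: 10110000 ⊕ 00100011 = 10010011
byte 7: 00001011 ⊕ 00100011 = 00101000
byte 8: 00101100 ⊕ 00100011 = 00001111
byte 9: 11101000 ⊕ 00100011 = 11001011
byte 10: 01010101 ⊕ 00100011 = 01110110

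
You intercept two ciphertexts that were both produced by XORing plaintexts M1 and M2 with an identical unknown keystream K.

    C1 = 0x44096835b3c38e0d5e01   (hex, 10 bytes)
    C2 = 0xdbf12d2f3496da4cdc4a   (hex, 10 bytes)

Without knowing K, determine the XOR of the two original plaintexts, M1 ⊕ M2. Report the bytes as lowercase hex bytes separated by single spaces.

9f f8 45 1a 87 55 54 41 82 4b

C1 ⊕ C2 = (M1 ⊕ K) ⊕ (M2 ⊕ K) = M1 ⊕ M2 — the shared key cancels under XOR.
44 xor db = 9f
09 xor f1 = f8
68 xor 2d = 45
35 xor 2f = 1a
b3 xor 34 = 87
c3 xor 96 = 55
8e xor da = 54
0d xor 4c = 41
5e xor dc = 82
01 xor 4a = 4b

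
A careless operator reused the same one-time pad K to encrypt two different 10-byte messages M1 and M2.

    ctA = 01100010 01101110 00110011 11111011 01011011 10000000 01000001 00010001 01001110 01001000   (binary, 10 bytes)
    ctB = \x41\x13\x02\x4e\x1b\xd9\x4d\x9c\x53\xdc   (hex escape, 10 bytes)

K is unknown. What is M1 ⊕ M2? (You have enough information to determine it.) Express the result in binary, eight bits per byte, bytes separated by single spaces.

ctA ⊕ ctB = (M1 ⊕ K) ⊕ (M2 ⊕ K) = M1 ⊕ M2 — the shared key cancels under XOR.
62 xor 41 = 23
6e xor 13 = 7d
33 xor 02 = 31
fb xor 4e = b5
5b xor 1b = 40
80 xor d9 = 59
41 xor 4d = 0c
11 xor 9c = 8d
4e xor 53 = 1d
48 xor dc = 94

00100011 01111101 00110001 10110101 01000000 01011001 00001100 10001101 00011101 10010100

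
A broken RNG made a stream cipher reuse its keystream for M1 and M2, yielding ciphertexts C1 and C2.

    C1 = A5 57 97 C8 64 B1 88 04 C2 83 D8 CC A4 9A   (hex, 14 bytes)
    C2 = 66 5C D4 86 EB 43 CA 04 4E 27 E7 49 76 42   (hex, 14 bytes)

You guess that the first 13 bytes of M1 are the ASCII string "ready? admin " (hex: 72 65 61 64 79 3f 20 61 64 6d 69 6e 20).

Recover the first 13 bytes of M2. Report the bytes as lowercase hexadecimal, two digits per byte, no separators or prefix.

First, C1 ⊕ C2 = (M1 ⊕ K) ⊕ (M2 ⊕ K) = M1 ⊕ M2, so the key drops out. Then M2 = (M1 ⊕ M2) ⊕ M1 over the first 13 bytes.
byte 0: (a5 ⊕ 66) ⊕ 72 = c3 ⊕ 72 = b1
byte 1: (57 ⊕ 5c) ⊕ 65 = 0b ⊕ 65 = 6e
byte 2: (97 ⊕ d4) ⊕ 61 = 43 ⊕ 61 = 22
byte 3: (c8 ⊕ 86) ⊕ 64 = 4e ⊕ 64 = 2a
byte 4: (64 ⊕ eb) ⊕ 79 = 8f ⊕ 79 = f6
byte 5: (b1 ⊕ 43) ⊕ 3f = f2 ⊕ 3f = cd
byte 6: (88 ⊕ ca) ⊕ 20 = 42 ⊕ 20 = 62
byte 7: (04 ⊕ 04) ⊕ 61 = 00 ⊕ 61 = 61
byte 8: (c2 ⊕ 4e) ⊕ 64 = 8c ⊕ 64 = e8
byte 9: (83 ⊕ 27) ⊕ 6d = a4 ⊕ 6d = c9
byte 10: (d8 ⊕ e7) ⊕ 69 = 3f ⊕ 69 = 56
byte 11: (cc ⊕ 49) ⊕ 6e = 85 ⊕ 6e = eb
byte 12: (a4 ⊕ 76) ⊕ 20 = d2 ⊕ 20 = f2

b16e222af6cd6261e8c956ebf2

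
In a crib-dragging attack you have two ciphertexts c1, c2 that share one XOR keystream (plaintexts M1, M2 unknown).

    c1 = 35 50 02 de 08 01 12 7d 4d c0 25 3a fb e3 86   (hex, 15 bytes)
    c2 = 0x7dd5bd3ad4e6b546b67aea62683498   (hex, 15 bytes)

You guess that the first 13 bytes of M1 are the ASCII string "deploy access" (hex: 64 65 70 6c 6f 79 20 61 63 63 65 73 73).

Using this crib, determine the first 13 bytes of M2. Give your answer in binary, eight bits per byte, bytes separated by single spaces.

First, c1 ⊕ c2 = (M1 ⊕ K) ⊕ (M2 ⊕ K) = M1 ⊕ M2, so the key drops out. Then M2 = (M1 ⊕ M2) ⊕ M1 over the first 13 bytes.
byte 0: (35 XOR 7d) XOR 64 = 48 XOR 64 = 2c
byte 1: (50 XOR d5) XOR 65 = 85 XOR 65 = e0
byte 2: (02 XOR bd) XOR 70 = bf XOR 70 = cf
byte 3: (de XOR 3a) XOR 6c = e4 XOR 6c = 88
byte 4: (08 XOR d4) XOR 6f = dc XOR 6f = b3
byte 5: (01 XOR e6) XOR 79 = e7 XOR 79 = 9e
byte 6: (12 XOR b5) XOR 20 = a7 XOR 20 = 87
byte 7: (7d XOR 46) XOR 61 = 3b XOR 61 = 5a
byte 8: (4d XOR b6) XOR 63 = fb XOR 63 = 98
byte 9: (c0 XOR 7a) XOR 63 = ba XOR 63 = d9
byte 10: (25 XOR ea) XOR 65 = cf XOR 65 = aa
byte 11: (3a XOR 62) XOR 73 = 58 XOR 73 = 2b
byte 12: (fb XOR 68) XOR 73 = 93 XOR 73 = e0

00101100 11100000 11001111 10001000 10110011 10011110 10000111 01011010 10011000 11011001 10101010 00101011 11100000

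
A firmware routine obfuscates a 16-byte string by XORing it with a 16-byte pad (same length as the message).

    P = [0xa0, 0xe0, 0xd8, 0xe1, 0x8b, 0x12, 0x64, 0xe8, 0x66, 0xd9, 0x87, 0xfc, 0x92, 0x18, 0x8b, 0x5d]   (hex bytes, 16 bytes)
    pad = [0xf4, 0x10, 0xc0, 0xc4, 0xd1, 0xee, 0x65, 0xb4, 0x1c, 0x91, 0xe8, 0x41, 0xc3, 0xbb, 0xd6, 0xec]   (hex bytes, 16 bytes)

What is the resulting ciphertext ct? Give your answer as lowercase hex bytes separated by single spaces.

a0 ⊕ f4 = 54
e0 ⊕ 10 = f0
d8 ⊕ c0 = 18
e1 ⊕ c4 = 25
8b ⊕ d1 = 5a
12 ⊕ ee = fc
64 ⊕ 65 = 01
e8 ⊕ b4 = 5c
66 ⊕ 1c = 7a
d9 ⊕ 91 = 48
87 ⊕ e8 = 6f
fc ⊕ 41 = bd
92 ⊕ c3 = 51
18 ⊕ bb = a3
8b ⊕ d6 = 5d
5d ⊕ ec = b1

54 f0 18 25 5a fc 01 5c 7a 48 6f bd 51 a3 5d b1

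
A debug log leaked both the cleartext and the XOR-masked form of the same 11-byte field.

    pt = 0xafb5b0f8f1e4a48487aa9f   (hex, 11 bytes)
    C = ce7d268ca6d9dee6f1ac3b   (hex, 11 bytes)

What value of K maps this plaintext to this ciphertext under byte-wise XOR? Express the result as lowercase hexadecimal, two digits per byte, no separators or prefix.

Since C = pt ⊕ K, XORing both sides with pt gives K = pt ⊕ C.
175 ^ 206 =  97
181 ^ 125 = 200
176 ^  38 = 150
248 ^ 140 = 116
241 ^ 166 =  87
228 ^ 217 =  61
164 ^ 222 = 122
132 ^ 230 =  98
135 ^ 241 = 118
170 ^ 172 =   6
159 ^  59 = 164

61c89674573d7a627606a4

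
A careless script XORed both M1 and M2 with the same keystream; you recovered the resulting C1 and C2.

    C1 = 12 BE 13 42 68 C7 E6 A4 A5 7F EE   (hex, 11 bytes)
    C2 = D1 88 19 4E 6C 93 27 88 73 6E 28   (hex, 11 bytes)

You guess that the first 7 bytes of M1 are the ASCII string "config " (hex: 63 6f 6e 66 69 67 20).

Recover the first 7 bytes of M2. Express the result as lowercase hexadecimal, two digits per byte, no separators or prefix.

a059646a6d33e1

First, C1 ⊕ C2 = (M1 ⊕ K) ⊕ (M2 ⊕ K) = M1 ⊕ M2, so the key drops out. Then M2 = (M1 ⊕ M2) ⊕ M1 over the first 7 bytes.
byte 0: (12 xor d1) xor 63 = c3 xor 63 = a0
byte 1: (be xor 88) xor 6f = 36 xor 6f = 59
byte 2: (13 xor 19) xor 6e = 0a xor 6e = 64
byte 3: (42 xor 4e) xor 66 = 0c xor 66 = 6a
byte 4: (68 xor 6c) xor 69 = 04 xor 69 = 6d
byte 5: (c7 xor 93) xor 67 = 54 xor 67 = 33
byte 6: (e6 xor 27) xor 20 = c1 xor 20 = e1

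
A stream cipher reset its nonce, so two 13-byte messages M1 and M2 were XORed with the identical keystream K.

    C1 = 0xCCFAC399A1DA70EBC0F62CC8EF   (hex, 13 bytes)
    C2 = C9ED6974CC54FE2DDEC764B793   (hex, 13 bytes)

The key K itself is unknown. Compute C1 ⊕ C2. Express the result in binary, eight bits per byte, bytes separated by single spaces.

00000101 00010111 10101010 11101101 01101101 10001110 10001110 11000110 00011110 00110001 01001000 01111111 01111100

C1 ⊕ C2 = (M1 ⊕ K) ⊕ (M2 ⊕ K) = M1 ⊕ M2 — the shared key cancels under XOR.
cc ⊕ c9 = 05
fa ⊕ ed = 17
c3 ⊕ 69 = aa
99 ⊕ 74 = ed
a1 ⊕ cc = 6d
da ⊕ 54 = 8e
70 ⊕ fe = 8e
eb ⊕ 2d = c6
c0 ⊕ de = 1e
f6 ⊕ c7 = 31
2c ⊕ 64 = 48
c8 ⊕ b7 = 7f
ef ⊕ 93 = 7c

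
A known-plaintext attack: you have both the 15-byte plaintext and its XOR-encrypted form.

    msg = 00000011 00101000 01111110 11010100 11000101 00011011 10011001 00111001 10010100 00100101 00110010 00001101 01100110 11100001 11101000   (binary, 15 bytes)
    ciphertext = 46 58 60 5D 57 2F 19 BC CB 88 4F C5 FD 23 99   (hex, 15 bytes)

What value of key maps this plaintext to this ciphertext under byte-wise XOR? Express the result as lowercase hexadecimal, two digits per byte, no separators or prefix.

45701e89923480855fad7dc89bc271

Since ciphertext = msg ⊕ key, XORing both sides with msg gives key = msg ⊕ ciphertext.
03 XOR 46 = 45
28 XOR 58 = 70
7e XOR 60 = 1e
d4 XOR 5d = 89
c5 XOR 57 = 92
1b XOR 2f = 34
99 XOR 19 = 80
39 XOR bc = 85
94 XOR cb = 5f
25 XOR 88 = ad
32 XOR 4f = 7d
0d XOR c5 = c8
66 XOR fd = 9b
e1 XOR 23 = c2
e8 XOR 99 = 71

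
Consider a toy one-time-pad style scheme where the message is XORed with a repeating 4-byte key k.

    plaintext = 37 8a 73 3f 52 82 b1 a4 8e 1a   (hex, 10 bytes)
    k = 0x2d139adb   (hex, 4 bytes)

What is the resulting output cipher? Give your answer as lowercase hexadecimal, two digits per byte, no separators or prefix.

1a99e9e47f912b7fa309

The 4-byte key repeats, so the effective keystream is 2d 13 9a db 2d 13 9a db 2d 13.
byte 0:  55 ^  45 =  26
byte 1: 138 ^  19 = 153
byte 2: 115 ^ 154 = 233
byte 3:  63 ^ 219 = 228
byte 4:  82 ^  45 = 127
byte 5: 130 ^  19 = 145
byte 6: 177 ^ 154 =  43
byte 7: 164 ^ 219 = 127
byte 8: 142 ^  45 = 163
byte 9:  26 ^  19 =   9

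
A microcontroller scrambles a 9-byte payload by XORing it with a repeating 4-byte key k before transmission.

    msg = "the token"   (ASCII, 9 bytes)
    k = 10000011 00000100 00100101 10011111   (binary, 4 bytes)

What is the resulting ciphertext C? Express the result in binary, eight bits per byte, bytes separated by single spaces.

11110111 01101100 01000000 10111111 11110111 01101011 01001110 11111010 11101101

The 4-byte key repeats, so the effective keystream is 83 04 25 9f 83 04 25 9f 83.
byte 0: 74 ^ 83 = f7
byte 1: 68 ^ 04 = 6c
byte 2: 65 ^ 25 = 40
byte 3: 20 ^ 9f = bf
byte 4: 74 ^ 83 = f7
byte 5: 6f ^ 04 = 6b
byte 6: 6b ^ 25 = 4e
byte 7: 65 ^ 9f = fa
byte 8: 6e ^ 83 = ed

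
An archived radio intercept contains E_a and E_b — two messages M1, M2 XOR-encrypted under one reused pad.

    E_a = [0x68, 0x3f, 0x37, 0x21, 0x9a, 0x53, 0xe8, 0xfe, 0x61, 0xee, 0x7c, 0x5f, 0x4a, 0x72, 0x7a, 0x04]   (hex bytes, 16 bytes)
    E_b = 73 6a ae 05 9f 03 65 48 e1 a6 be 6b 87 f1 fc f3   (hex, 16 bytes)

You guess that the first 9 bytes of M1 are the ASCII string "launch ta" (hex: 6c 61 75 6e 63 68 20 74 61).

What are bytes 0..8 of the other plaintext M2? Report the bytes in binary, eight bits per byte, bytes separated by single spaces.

First, E_a ⊕ E_b = (M1 ⊕ K) ⊕ (M2 ⊕ K) = M1 ⊕ M2, so the key drops out. Then M2 = (M1 ⊕ M2) ⊕ M1 over the first 9 bytes.
byte 0: (68 ⊕ 73) ⊕ 6c = 1b ⊕ 6c = 77
byte 1: (3f ⊕ 6a) ⊕ 61 = 55 ⊕ 61 = 34
byte 2: (37 ⊕ ae) ⊕ 75 = 99 ⊕ 75 = ec
byte 3: (21 ⊕ 05) ⊕ 6e = 24 ⊕ 6e = 4a
byte 4: (9a ⊕ 9f) ⊕ 63 = 05 ⊕ 63 = 66
byte 5: (53 ⊕ 03) ⊕ 68 = 50 ⊕ 68 = 38
byte 6: (e8 ⊕ 65) ⊕ 20 = 8d ⊕ 20 = ad
byte 7: (fe ⊕ 48) ⊕ 74 = b6 ⊕ 74 = c2
byte 8: (61 ⊕ e1) ⊕ 61 = 80 ⊕ 61 = e1

01110111 00110100 11101100 01001010 01100110 00111000 10101101 11000010 11100001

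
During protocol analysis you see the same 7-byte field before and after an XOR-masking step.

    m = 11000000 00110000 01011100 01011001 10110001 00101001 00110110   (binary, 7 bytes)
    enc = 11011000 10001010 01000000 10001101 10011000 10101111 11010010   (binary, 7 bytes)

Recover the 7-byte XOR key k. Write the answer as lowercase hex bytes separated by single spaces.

Since enc = m ⊕ k, XORing both sides with m gives k = m ⊕ enc.
c0 ^ d8 = 18
30 ^ 8a = ba
5c ^ 40 = 1c
59 ^ 8d = d4
b1 ^ 98 = 29
29 ^ af = 86
36 ^ d2 = e4

18 ba 1c d4 29 86 e4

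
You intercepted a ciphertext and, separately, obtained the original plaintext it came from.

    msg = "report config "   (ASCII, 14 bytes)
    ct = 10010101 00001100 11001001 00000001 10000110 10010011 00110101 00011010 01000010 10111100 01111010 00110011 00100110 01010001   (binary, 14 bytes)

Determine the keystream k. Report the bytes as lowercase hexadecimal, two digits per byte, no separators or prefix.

e769b96ef4e715792dd21c5a4171

Since ct = msg ⊕ k, XORing both sides with msg gives k = msg ⊕ ct.
byte 0: 01110010 XOR 10010101 = 11100111
byte 1: 01100101 XOR 00001100 = 01101001
byte 2: 01110000 XOR 11001001 = 10111001
byte 3: 01101111 XOR 00000001 = 01101110
byte 4: 01110010 XOR 10000110 = 11110100
byte 5: 01110100 XOR 10010011 = 11100111
byte 6: 00100000 XOR 00110101 = 00010101
byte 7: 01100011 XOR 00011010 = 01111001
byte 8: 01101111 XOR 01000010 = 00101101
byte 9: 01101110 XOR 10111100 = 11010010
byte 10: 01100110 XOR 01111010 = 00011100
byte 11: 01101001 XOR 00110011 = 01011010
byte 12: 01100111 XOR 00100110 = 01000001
byte 13: 00100000 XOR 01010001 = 01110001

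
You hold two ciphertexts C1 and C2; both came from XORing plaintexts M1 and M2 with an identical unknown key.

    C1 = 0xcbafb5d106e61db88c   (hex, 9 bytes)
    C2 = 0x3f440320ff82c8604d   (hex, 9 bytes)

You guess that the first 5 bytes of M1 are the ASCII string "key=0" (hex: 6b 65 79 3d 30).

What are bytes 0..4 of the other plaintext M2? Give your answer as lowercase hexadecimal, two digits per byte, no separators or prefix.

First, C1 ⊕ C2 = (M1 ⊕ K) ⊕ (M2 ⊕ K) = M1 ⊕ M2, so the key drops out. Then M2 = (M1 ⊕ M2) ⊕ M1 over the first 5 bytes.
byte 0: (cb XOR 3f) XOR 6b = f4 XOR 6b = 9f
byte 1: (af XOR 44) XOR 65 = eb XOR 65 = 8e
byte 2: (b5 XOR 03) XOR 79 = b6 XOR 79 = cf
byte 3: (d1 XOR 20) XOR 3d = f1 XOR 3d = cc
byte 4: (06 XOR ff) XOR 30 = f9 XOR 30 = c9

9f8ecfccc9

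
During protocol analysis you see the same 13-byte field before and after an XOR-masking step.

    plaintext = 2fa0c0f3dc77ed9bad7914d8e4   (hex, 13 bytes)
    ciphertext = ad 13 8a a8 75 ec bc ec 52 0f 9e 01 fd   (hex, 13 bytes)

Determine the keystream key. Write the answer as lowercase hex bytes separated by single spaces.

82 b3 4a 5b a9 9b 51 77 ff 76 8a d9 19

Since ciphertext = plaintext ⊕ key, XORing both sides with plaintext gives key = plaintext ⊕ ciphertext.
byte 0: 2f xor ad = 82
byte 1: a0 xor 13 = b3
byte 2: c0 xor 8a = 4a
byte 3: f3 xor a8 = 5b
byte 4: dc xor 75 = a9
byte 5: 77 xor ec = 9b
byte 6: ed xor bc = 51
byte 7: 9b xor ec = 77
byte 8: ad xor 52 = ff
byte 9: 79 xor 0f = 76
byte 10: 14 xor 9e = 8a
byte 11: d8 xor 01 = d9
byte 12: e4 xor fd = 19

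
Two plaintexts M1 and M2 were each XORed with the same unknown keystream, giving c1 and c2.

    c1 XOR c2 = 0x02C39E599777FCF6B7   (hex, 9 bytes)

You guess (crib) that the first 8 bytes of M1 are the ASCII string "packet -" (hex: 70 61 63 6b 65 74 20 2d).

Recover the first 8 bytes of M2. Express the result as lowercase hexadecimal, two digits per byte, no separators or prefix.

Since c1 ⊕ c2 = M1 ⊕ M2, XORing with the guessed M1 bytes yields the corresponding M2 bytes: M2 = (c1 ⊕ c2) ⊕ M1.
02 ⊕ 70 = 72
c3 ⊕ 61 = a2
9e ⊕ 63 = fd
59 ⊕ 6b = 32
97 ⊕ 65 = f2
77 ⊕ 74 = 03
fc ⊕ 20 = dc
f6 ⊕ 2d = db

72a2fd32f203dcdb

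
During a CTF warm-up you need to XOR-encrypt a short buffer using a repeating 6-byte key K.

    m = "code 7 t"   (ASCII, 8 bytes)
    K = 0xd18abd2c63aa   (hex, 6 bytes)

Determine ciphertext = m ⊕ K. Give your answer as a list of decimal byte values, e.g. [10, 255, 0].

The 6-byte key repeats, so the effective keystream is d1 8a bd 2c 63 aa d1 8a.
byte 0:  99 ^ 209 = 178
byte 1: 111 ^ 138 = 229
byte 2: 100 ^ 189 = 217
byte 3: 101 ^  44 =  73
byte 4:  32 ^  99 =  67
byte 5:  55 ^ 170 = 157
byte 6:  32 ^ 209 = 241
byte 7: 116 ^ 138 = 254

[178, 229, 217, 73, 67, 157, 241, 254]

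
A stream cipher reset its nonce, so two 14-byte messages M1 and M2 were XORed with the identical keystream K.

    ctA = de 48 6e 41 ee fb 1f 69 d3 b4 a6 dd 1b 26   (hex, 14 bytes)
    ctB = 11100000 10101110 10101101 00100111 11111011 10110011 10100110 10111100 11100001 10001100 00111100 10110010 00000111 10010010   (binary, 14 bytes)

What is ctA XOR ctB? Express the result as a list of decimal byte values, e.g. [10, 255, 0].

ctA ⊕ ctB = (M1 ⊕ K) ⊕ (M2 ⊕ K) = M1 ⊕ M2 — the shared key cancels under XOR.
de xor e0 = 3e
48 xor ae = e6
6e xor ad = c3
41 xor 27 = 66
ee xor fb = 15
fb xor b3 = 48
1f xor a6 = b9
69 xor bc = d5
d3 xor e1 = 32
b4 xor 8c = 38
a6 xor 3c = 9a
dd xor b2 = 6f
1b xor 07 = 1c
26 xor 92 = b4

[62, 230, 195, 102, 21, 72, 185, 213, 50, 56, 154, 111, 28, 180]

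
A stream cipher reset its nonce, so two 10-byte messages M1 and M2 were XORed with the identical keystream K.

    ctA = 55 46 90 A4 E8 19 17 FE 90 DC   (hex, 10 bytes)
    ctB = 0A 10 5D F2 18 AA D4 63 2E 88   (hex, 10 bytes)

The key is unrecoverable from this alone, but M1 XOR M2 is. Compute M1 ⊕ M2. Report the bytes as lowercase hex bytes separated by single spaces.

ctA ⊕ ctB = (M1 ⊕ K) ⊕ (M2 ⊕ K) = M1 ⊕ M2 — the shared key cancels under XOR.
55 ⊕ 0a = 5f
46 ⊕ 10 = 56
90 ⊕ 5d = cd
a4 ⊕ f2 = 56
e8 ⊕ 18 = f0
19 ⊕ aa = b3
17 ⊕ d4 = c3
fe ⊕ 63 = 9d
90 ⊕ 2e = be
dc ⊕ 88 = 54

5f 56 cd 56 f0 b3 c3 9d be 54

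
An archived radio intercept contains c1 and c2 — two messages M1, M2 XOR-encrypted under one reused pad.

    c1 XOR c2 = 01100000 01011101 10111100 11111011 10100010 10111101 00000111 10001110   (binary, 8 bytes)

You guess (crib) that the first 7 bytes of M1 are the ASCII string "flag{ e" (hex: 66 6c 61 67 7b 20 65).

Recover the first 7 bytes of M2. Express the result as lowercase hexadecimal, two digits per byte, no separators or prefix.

Since c1 ⊕ c2 = M1 ⊕ M2, XORing with the guessed M1 bytes yields the corresponding M2 bytes: M2 = (c1 ⊕ c2) ⊕ M1.
byte 0: 60 XOR 66 = 06
byte 1: 5d XOR 6c = 31
byte 2: bc XOR 61 = dd
byte 3: fb XOR 67 = 9c
byte 4: a2 XOR 7b = d9
byte 5: bd XOR 20 = 9d
byte 6: 07 XOR 65 = 62

0631dd9cd99d62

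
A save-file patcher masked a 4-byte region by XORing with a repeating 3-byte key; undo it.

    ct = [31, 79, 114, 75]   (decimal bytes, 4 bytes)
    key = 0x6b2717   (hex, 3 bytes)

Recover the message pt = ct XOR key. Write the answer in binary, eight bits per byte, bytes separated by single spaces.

01110100 01101000 01100101 00100000

The 3-byte key repeats, so the effective keystream is 6b 27 17 6b.
byte 0:  31 xor 107 = 116
byte 1:  79 xor  39 = 104
byte 2: 114 xor  23 = 101
byte 3:  75 xor 107 =  32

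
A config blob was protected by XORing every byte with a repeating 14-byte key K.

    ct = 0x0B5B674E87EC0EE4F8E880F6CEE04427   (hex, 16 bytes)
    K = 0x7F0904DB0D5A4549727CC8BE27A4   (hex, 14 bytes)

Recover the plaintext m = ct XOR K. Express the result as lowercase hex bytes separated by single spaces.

The 14-byte key repeats, so the effective keystream is 7f 09 04 db 0d 5a 45 49 72 7c c8 be 27 a4 7f 09.
byte 0: 0b xor 7f = 74
byte 1: 5b xor 09 = 52
byte 2: 67 xor 04 = 63
byte 3: 4e xor db = 95
byte 4: 87 xor 0d = 8a
byte 5: ec xor 5a = b6
byte 6: 0e xor 45 = 4b
byte 7: e4 xor 49 = ad
byte 8: f8 xor 72 = 8a
byte 9: e8 xor 7c = 94
byte 10: 80 xor c8 = 48
byte 11: f6 xor be = 48
byte 12: ce xor 27 = e9
byte 13: e0 xor a4 = 44
byte 14: 44 xor 7f = 3b
byte 15: 27 xor 09 = 2e

74 52 63 95 8a b6 4b ad 8a 94 48 48 e9 44 3b 2e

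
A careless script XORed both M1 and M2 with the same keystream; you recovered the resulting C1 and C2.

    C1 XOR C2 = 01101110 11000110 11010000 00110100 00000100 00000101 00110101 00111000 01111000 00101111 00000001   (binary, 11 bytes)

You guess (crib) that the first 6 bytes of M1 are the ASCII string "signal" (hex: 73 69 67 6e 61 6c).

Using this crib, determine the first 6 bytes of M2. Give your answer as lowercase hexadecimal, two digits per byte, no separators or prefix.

1dafb75a6569

Since C1 ⊕ C2 = M1 ⊕ M2, XORing with the guessed M1 bytes yields the corresponding M2 bytes: M2 = (C1 ⊕ C2) ⊕ M1.
6e XOR 73 = 1d
c6 XOR 69 = af
d0 XOR 67 = b7
34 XOR 6e = 5a
04 XOR 61 = 65
05 XOR 6c = 69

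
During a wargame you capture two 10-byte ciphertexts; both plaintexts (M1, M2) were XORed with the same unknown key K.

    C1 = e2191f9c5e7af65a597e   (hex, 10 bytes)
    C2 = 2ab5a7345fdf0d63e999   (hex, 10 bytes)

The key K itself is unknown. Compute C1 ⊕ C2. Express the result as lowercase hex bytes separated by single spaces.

c8 ac b8 a8 01 a5 fb 39 b0 e7

C1 ⊕ C2 = (M1 ⊕ K) ⊕ (M2 ⊕ K) = M1 ⊕ M2 — the shared key cancels under XOR.
byte 0: 11100010 XOR 00101010 = 11001000
byte 1: 00011001 XOR 10110101 = 10101100
byte 2: 00011111 XOR 10100111 = 10111000
byte 3: 10011100 XOR 00110100 = 10101000
byte 4: 01011110 XOR 01011111 = 00000001
byte 5: 01111010 XOR 11011111 = 10100101
byte 6: 11110110 XOR 00001101 = 11111011
byte 7: 01011010 XOR 01100011 = 00111001
byte 8: 01011001 XOR 11101001 = 10110000
byte 9: 01111110 XOR 10011001 = 11100111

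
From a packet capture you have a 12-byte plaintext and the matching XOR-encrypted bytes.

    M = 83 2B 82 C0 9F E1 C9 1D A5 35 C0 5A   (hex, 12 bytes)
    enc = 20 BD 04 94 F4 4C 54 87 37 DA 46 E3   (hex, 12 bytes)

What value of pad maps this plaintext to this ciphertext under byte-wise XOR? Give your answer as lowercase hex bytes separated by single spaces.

a3 96 86 54 6b ad 9d 9a 92 ef 86 b9

Since enc = M ⊕ pad, XORing both sides with M gives pad = M ⊕ enc.
byte 0: 83 xor 20 = a3
byte 1: 2b xor bd = 96
byte 2: 82 xor 04 = 86
byte 3: c0 xor 94 = 54
byte 4: 9f xor f4 = 6b
byte 5: e1 xor 4c = ad
byte 6: c9 xor 54 = 9d
byte 7: 1d xor 87 = 9a
byte 8: a5 xor 37 = 92
byte 9: 35 xor da = ef
byte 10: c0 xor 46 = 86
byte 11: 5a xor e3 = b9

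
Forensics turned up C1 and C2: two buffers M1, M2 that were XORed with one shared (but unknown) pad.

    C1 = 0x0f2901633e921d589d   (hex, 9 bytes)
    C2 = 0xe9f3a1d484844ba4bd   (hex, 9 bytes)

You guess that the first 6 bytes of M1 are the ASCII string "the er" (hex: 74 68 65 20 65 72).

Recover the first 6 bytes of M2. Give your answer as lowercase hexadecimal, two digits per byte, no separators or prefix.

First, C1 ⊕ C2 = (M1 ⊕ K) ⊕ (M2 ⊕ K) = M1 ⊕ M2, so the key drops out. Then M2 = (M1 ⊕ M2) ⊕ M1 over the first 6 bytes.
byte 0: (0f ⊕ e9) ⊕ 74 = e6 ⊕ 74 = 92
byte 1: (29 ⊕ f3) ⊕ 68 = da ⊕ 68 = b2
byte 2: (01 ⊕ a1) ⊕ 65 = a0 ⊕ 65 = c5
byte 3: (63 ⊕ d4) ⊕ 20 = b7 ⊕ 20 = 97
byte 4: (3e ⊕ 84) ⊕ 65 = ba ⊕ 65 = df
byte 5: (92 ⊕ 84) ⊕ 72 = 16 ⊕ 72 = 64

92b2c597df64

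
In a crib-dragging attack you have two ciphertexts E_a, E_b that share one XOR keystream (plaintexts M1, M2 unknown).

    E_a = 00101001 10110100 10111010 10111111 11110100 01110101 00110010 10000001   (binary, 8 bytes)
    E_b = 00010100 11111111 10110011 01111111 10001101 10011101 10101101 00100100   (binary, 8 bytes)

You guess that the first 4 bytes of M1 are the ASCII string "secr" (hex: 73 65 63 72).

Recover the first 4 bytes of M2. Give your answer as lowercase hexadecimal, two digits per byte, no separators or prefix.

4e2e6ab2

First, E_a ⊕ E_b = (M1 ⊕ K) ⊕ (M2 ⊕ K) = M1 ⊕ M2, so the key drops out. Then M2 = (M1 ⊕ M2) ⊕ M1 over the first 4 bytes.
byte 0: (29 xor 14) xor 73 = 3d xor 73 = 4e
byte 1: (b4 xor ff) xor 65 = 4b xor 65 = 2e
byte 2: (ba xor b3) xor 63 = 09 xor 63 = 6a
byte 3: (bf xor 7f) xor 72 = c0 xor 72 = b2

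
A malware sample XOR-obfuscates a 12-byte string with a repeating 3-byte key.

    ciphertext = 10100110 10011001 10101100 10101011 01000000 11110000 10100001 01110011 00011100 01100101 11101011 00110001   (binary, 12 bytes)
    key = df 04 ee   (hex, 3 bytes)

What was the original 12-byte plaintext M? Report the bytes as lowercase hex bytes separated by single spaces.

79 9d 42 74 44 1e 7e 77 f2 ba ef df

The 3-byte key repeats, so the effective keystream is df 04 ee df 04 ee df 04 ee df 04 ee.
byte 0: 166 ^ 223 = 121
byte 1: 153 ^   4 = 157
byte 2: 172 ^ 238 =  66
byte 3: 171 ^ 223 = 116
byte 4:  64 ^   4 =  68
byte 5: 240 ^ 238 =  30
byte 6: 161 ^ 223 = 126
byte 7: 115 ^   4 = 119
byte 8:  28 ^ 238 = 242
byte 9: 101 ^ 223 = 186
byte 10: 235 ^   4 = 239
byte 11:  49 ^ 238 = 223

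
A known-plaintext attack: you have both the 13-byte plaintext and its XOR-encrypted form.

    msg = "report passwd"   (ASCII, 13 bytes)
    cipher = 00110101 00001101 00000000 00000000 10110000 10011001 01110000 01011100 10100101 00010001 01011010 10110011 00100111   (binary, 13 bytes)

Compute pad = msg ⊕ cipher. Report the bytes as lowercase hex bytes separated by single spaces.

47 68 70 6f c2 ed 50 2c c4 62 29 c4 43

Since cipher = msg ⊕ pad, XORing both sides with msg gives pad = msg ⊕ cipher.
72 xor 35 = 47
65 xor 0d = 68
70 xor 00 = 70
6f xor 00 = 6f
72 xor b0 = c2
74 xor 99 = ed
20 xor 70 = 50
70 xor 5c = 2c
61 xor a5 = c4
73 xor 11 = 62
73 xor 5a = 29
77 xor b3 = c4
64 xor 27 = 43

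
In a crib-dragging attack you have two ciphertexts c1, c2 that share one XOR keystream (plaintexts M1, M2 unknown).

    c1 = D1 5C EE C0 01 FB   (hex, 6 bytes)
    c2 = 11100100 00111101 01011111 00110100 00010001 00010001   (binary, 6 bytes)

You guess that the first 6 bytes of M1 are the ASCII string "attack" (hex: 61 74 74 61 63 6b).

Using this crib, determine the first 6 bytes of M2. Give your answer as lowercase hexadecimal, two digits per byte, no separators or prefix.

5415c5957381

First, c1 ⊕ c2 = (M1 ⊕ K) ⊕ (M2 ⊕ K) = M1 ⊕ M2, so the key drops out. Then M2 = (M1 ⊕ M2) ⊕ M1 over the first 6 bytes.
byte 0: (d1 ⊕ e4) ⊕ 61 = 35 ⊕ 61 = 54
byte 1: (5c ⊕ 3d) ⊕ 74 = 61 ⊕ 74 = 15
byte 2: (ee ⊕ 5f) ⊕ 74 = b1 ⊕ 74 = c5
byte 3: (c0 ⊕ 34) ⊕ 61 = f4 ⊕ 61 = 95
byte 4: (01 ⊕ 11) ⊕ 63 = 10 ⊕ 63 = 73
byte 5: (fb ⊕ 11) ⊕ 6b = ea ⊕ 6b = 81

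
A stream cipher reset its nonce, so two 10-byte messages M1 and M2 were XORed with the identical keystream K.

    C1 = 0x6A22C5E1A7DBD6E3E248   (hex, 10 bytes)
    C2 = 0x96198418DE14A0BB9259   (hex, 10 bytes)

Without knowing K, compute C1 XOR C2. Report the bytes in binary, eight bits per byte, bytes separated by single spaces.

11111100 00111011 01000001 11111001 01111001 11001111 01110110 01011000 01110000 00010001

C1 ⊕ C2 = (M1 ⊕ K) ⊕ (M2 ⊕ K) = M1 ⊕ M2 — the shared key cancels under XOR.
byte 0: 6a ^ 96 = fc
byte 1: 22 ^ 19 = 3b
byte 2: c5 ^ 84 = 41
byte 3: e1 ^ 18 = f9
byte 4: a7 ^ de = 79
byte 5: db ^ 14 = cf
byte 6: d6 ^ a0 = 76
byte 7: e3 ^ bb = 58
byte 8: e2 ^ 92 = 70
byte 9: 48 ^ 59 = 11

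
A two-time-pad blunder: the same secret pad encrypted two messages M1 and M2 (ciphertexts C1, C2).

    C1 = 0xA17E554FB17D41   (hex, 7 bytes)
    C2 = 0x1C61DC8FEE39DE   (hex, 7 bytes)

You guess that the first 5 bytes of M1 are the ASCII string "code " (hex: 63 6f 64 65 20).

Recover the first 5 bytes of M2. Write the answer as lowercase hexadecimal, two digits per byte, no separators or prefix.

de70eda57f

First, C1 ⊕ C2 = (M1 ⊕ K) ⊕ (M2 ⊕ K) = M1 ⊕ M2, so the key drops out. Then M2 = (M1 ⊕ M2) ⊕ M1 over the first 5 bytes.
byte 0: (a1 xor 1c) xor 63 = bd xor 63 = de
byte 1: (7e xor 61) xor 6f = 1f xor 6f = 70
byte 2: (55 xor dc) xor 64 = 89 xor 64 = ed
byte 3: (4f xor 8f) xor 65 = c0 xor 65 = a5
byte 4: (b1 xor ee) xor 20 = 5f xor 20 = 7f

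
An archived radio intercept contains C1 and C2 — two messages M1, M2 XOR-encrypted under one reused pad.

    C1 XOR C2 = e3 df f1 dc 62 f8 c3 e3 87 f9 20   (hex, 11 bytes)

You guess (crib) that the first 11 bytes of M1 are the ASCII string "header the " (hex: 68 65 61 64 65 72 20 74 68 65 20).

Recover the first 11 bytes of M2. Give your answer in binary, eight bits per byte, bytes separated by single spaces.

Since C1 ⊕ C2 = M1 ⊕ M2, XORing with the guessed M1 bytes yields the corresponding M2 bytes: M2 = (C1 ⊕ C2) ⊕ M1.
e3 ^ 68 = 8b
df ^ 65 = ba
f1 ^ 61 = 90
dc ^ 64 = b8
62 ^ 65 = 07
f8 ^ 72 = 8a
c3 ^ 20 = e3
e3 ^ 74 = 97
87 ^ 68 = ef
f9 ^ 65 = 9c
20 ^ 20 = 00

10001011 10111010 10010000 10111000 00000111 10001010 11100011 10010111 11101111 10011100 00000000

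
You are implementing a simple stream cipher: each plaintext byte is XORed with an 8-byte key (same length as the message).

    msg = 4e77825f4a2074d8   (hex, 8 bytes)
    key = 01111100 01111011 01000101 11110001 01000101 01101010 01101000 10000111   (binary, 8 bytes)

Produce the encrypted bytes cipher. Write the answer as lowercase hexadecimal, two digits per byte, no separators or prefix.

320cc7ae0f4a1c5f

 78 ^ 124 =  50
119 ^ 123 =  12
130 ^  69 = 199
 95 ^ 241 = 174
 74 ^  69 =  15
 32 ^ 106 =  74
116 ^ 104 =  28
216 ^ 135 =  95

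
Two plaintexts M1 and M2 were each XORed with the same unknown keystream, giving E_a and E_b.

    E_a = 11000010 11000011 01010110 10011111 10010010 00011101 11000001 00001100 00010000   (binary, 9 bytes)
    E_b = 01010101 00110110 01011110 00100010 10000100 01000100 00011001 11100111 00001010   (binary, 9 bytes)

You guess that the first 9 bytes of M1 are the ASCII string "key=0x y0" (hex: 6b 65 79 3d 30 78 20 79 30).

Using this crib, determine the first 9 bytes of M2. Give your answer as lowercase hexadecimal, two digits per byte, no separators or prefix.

fc9071802621f8922a

First, E_a ⊕ E_b = (M1 ⊕ K) ⊕ (M2 ⊕ K) = M1 ⊕ M2, so the key drops out. Then M2 = (M1 ⊕ M2) ⊕ M1 over the first 9 bytes.
byte 0: (c2 ^ 55) ^ 6b = 97 ^ 6b = fc
byte 1: (c3 ^ 36) ^ 65 = f5 ^ 65 = 90
byte 2: (56 ^ 5e) ^ 79 = 08 ^ 79 = 71
byte 3: (9f ^ 22) ^ 3d = bd ^ 3d = 80
byte 4: (92 ^ 84) ^ 30 = 16 ^ 30 = 26
byte 5: (1d ^ 44) ^ 78 = 59 ^ 78 = 21
byte 6: (c1 ^ 19) ^ 20 = d8 ^ 20 = f8
byte 7: (0c ^ e7) ^ 79 = eb ^ 79 = 92
byte 8: (10 ^ 0a) ^ 30 = 1a ^ 30 = 2a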